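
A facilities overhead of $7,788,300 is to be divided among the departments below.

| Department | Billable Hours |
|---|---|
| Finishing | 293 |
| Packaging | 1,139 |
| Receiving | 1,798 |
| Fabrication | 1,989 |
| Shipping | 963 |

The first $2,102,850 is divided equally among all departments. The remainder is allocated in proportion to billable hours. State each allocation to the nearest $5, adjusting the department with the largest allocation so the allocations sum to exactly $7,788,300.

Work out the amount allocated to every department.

Finishing: $690,035 | Packaging: $1,468,085 | Receiving: $2,074,150 | Fabrication: $2,249,810 | Shipping: $1,306,220

Equal tier: $2,102,850 ÷ 5 = $420,570 apiece.
Remainder $5,685,450 by billable hours (total 6,182): Finishing 269,465.68 → $269,465; Packaging 1,047,513.35 → $1,047,515; Receiving 1,653,581.22 → $1,653,580; Fabrication 1,829,239.74 → $1,829,240; Shipping 885,650.01 → $885,650.
Totals: Finishing $420,570 + $269,465 = $690,035; Packaging $420,570 + $1,047,515 = $1,468,085; Receiving $420,570 + $1,653,580 = $2,074,150; Fabrication $420,570 + $1,829,240 = $2,249,810; Shipping $420,570 + $885,650 = $1,306,220.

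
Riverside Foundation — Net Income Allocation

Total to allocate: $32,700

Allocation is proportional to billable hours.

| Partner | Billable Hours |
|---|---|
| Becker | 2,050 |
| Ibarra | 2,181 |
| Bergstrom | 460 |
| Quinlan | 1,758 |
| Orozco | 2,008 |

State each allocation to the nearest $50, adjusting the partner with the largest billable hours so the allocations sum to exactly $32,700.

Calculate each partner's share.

Becker: $7,950 · Ibarra: $8,400 · Bergstrom: $1,800 · Quinlan: $6,800 · Orozco: $7,750

Billable hours total: 2,050 + 2,181 + 460 + 1,758 + 2,008 = 8,457.
Unrounded shares: Becker 7,926.57; Ibarra 8,433.10; Bergstrom 1,778.64; Quinlan 6,797.52; Orozco 7,764.17.
At nearest $50: Becker $7,950; Ibarra $8,450; Bergstrom $1,800; Quinlan $6,800; Orozco $7,750. Sum = $32,750.
Difference $32,700 − $32,750 = −$50 applied to largest billable hours (Ibarra): Ibarra becomes $8,400.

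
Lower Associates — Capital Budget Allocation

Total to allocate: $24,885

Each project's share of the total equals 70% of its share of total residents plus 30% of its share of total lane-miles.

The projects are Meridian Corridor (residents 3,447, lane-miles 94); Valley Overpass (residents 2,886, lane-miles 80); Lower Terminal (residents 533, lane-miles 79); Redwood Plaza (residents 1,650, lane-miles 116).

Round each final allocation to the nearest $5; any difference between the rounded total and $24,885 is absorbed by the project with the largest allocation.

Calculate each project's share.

Meridian Corridor: $8,955 | Valley Overpass: $7,520 | Lower Terminal: $2,690 | Redwood Plaza: $5,720

Residents total 8,516; lane-miles total 369.
Blended shares (70% residents + 30% lane-miles): Meridian Corridor 0.3598; Valley Overpass 0.3023; Lower Terminal 0.1080; Redwood Plaza 0.2299.
Unrounded shares: Meridian Corridor 8,952.63; Valley Overpass 7,521.86; Lower Terminal 2,688.56; Redwood Plaza 5,721.96.
After rounding ($5): Meridian Corridor $8,955; Valley Overpass $7,520; Lower Terminal $2,690; Redwood Plaza $5,720. Sum = $24,885.
Rounded total matches; no reconciliation needed.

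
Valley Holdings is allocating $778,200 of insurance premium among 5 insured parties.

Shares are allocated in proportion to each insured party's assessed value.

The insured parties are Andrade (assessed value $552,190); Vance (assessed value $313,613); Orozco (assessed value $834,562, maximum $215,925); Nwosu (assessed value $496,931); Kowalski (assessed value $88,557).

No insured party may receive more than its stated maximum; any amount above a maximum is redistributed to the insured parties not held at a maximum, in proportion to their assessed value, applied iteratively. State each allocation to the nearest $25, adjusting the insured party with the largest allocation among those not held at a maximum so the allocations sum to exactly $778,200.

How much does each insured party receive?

Assessed value total: 2,285,853.
Unconstrained shares: Andrade 187,988.58; Vance 106,766.99; Orozco 284,119.82; Nwosu 169,176.10; Kowalski 30,148.51.
Cap binds for Orozco ($215,925); residual $562,275 reallocated over remaining assessed value 1,451,291.
Redistributed shares: Andrade 213,935.48 → $213,925; Vance 121,503.37 → $121,500; Nwosu 192,526.43 → $192,525; Kowalski 34,309.72 → $34,300.
Rounding difference +$25 applied to Andrade → $213,950.

Andrade: $213,950; Vance: $121,500; Orozco: $215,925; Nwosu: $192,525; Kowalski: $34,300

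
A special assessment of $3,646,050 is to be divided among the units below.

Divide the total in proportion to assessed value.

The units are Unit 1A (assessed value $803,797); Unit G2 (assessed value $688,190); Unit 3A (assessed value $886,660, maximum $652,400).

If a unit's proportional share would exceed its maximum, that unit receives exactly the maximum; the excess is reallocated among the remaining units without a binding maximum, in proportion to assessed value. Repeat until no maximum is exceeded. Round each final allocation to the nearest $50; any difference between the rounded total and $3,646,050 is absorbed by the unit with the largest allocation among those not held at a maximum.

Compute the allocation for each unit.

Total assessed value = 2,378,647.
Pro-rata shares before constraints: Unit 1A 1,232,080.28; Unit G2 1,054,874.96; Unit 3A 1,359,094.77.
Held at cap: Unit 3A ($652,400); residual $2,993,650 reallocated over remaining assessed value 1,491,987.
Shares after redistribution: Unit 1A 1,612,806.87 → $1,612,800; Unit G2 1,380,843.13 → $1,380,850.

Unit 1A: $1,612,800; Unit G2: $1,380,850; Unit 3A: $652,400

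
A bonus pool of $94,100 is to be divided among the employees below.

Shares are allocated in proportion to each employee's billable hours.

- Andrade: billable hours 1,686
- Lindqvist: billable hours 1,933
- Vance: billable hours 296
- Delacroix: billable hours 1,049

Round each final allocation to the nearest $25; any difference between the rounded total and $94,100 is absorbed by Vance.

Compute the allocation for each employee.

Sum of billable hours: 4,964.
Pro-rata amounts: Andrade 1,686/4,964 × $94,100 = 31,960.64; Lindqvist 1,933/4,964 × $94,100 = 36,642.89; Vance 296/4,964 × $94,100 = 5,611.12; Delacroix 1,049/4,964 × $94,100 = 19,885.35.
Rounded to nearest $25: Andrade $31,950; Lindqvist $36,650; Vance $5,600; Delacroix $19,875. Sum = $94,075.
Difference $94,100 − $94,075 = +$25 applied to Vance: Vance becomes $5,625.

Andrade: $31,950 · Lindqvist: $36,650 · Vance: $5,625 · Delacroix: $19,875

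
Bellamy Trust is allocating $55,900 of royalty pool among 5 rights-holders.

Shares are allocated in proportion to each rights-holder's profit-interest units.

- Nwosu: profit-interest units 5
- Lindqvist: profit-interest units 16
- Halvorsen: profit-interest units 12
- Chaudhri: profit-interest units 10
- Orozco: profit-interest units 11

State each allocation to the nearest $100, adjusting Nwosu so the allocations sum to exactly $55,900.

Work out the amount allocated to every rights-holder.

Combined profit-interest units = 54.
Unrounded shares: Nwosu 5/54 × $55,900 = 5,175.93; Lindqvist 16/54 × $55,900 = 16,562.96; Halvorsen 12/54 × $55,900 = 12,422.22; Chaudhri 10/54 × $55,900 = 10,351.85; Orozco 11/54 × $55,900 = 11,387.04.
After rounding ($100): Nwosu $5,200; Lindqvist $16,600; Halvorsen $12,400; Chaudhri $10,400; Orozco $11,400. Sum = $56,000.
Difference $55,900 − $56,000 = −$100 applied to Nwosu: Nwosu becomes $5,100.

Nwosu: $5,100; Lindqvist: $16,600; Halvorsen: $12,400; Chaudhri: $10,400; Orozco: $11,400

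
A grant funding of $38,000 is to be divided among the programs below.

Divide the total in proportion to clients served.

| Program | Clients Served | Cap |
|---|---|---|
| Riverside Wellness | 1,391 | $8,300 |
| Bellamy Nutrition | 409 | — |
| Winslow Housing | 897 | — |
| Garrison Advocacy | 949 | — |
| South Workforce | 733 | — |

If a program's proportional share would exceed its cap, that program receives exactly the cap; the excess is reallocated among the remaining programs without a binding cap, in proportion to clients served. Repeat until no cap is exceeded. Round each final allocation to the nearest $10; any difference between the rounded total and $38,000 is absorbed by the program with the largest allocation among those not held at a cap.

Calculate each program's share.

Combined clients served = 4,379.
Unconstrained shares: Riverside Wellness 12,070.79; Bellamy Nutrition 3,549.21; Winslow Housing 7,783.97; Garrison Advocacy 8,235.21; South Workforce 6,360.81.
Capped: Riverside Wellness ($8,300); balance $29,700 reallocated over remaining clients served 2,988.
Shares after redistribution: Bellamy Nutrition 4,065.36 → $4,070; Winslow Housing 8,915.96 → $8,920; Garrison Advocacy 9,432.83 → $9,430; South Workforce 7,285.84 → $7,290.
Rounding difference −$10 applied to Garrison Advocacy → $9,420.

Riverside Wellness: $8,300 · Bellamy Nutrition: $4,070 · Winslow Housing: $8,920 · Garrison Advocacy: $9,420 · South Workforce: $7,290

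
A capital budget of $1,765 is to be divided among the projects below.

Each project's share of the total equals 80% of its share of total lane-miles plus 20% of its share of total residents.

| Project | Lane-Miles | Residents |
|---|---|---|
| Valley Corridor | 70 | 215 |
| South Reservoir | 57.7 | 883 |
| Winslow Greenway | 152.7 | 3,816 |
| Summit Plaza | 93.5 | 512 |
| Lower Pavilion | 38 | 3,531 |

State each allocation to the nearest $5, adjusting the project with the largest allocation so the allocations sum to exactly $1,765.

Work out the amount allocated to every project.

Valley Corridor: $250 | South Reservoir: $235 | Winslow Greenway: $670 | Summit Plaza: $340 | Lower Pavilion: $270

Lane-miles total 411.9; residents total 8,957.
Combined weights (80% lane-miles + 20% residents): Valley Corridor 0.1408; South Reservoir 0.1318; Winslow Greenway 0.3818; Summit Plaza 0.1930; Lower Pavilion 0.1526.
Raw shares: Valley Corridor 248.43; South Reservoir 232.60; Winslow Greenway 673.85; Summit Plaza 340.70; Lower Pavilion 269.42.
At nearest $5: Valley Corridor $250; South Reservoir $235; Winslow Greenway $675; Summit Plaza $340; Lower Pavilion $270. Sum = $1,770.
Difference $1,765 − $1,770 = −$5 applied to largest allocation (Winslow Greenway): Winslow Greenway becomes $670.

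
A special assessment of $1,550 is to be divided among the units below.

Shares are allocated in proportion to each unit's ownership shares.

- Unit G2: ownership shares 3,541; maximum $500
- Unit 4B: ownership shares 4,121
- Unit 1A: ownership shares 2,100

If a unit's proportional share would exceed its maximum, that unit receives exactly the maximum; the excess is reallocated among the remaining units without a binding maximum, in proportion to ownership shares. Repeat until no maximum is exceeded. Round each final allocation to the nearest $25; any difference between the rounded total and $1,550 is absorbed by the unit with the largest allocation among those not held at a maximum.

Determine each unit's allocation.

Ownership shares total: 9,762.
Proportional shares (ignoring caps): Unit G2 562.24; Unit 4B 654.33; Unit 1A 333.44.
Cap binds for Unit G2 ($500); residual $1,050 reallocated over remaining ownership shares 6,221.
Shares after redistribution: Unit 4B 695.56 → $700; Unit 1A 354.44 → $350.

Unit G2: $500; Unit 4B: $700; Unit 1A: $350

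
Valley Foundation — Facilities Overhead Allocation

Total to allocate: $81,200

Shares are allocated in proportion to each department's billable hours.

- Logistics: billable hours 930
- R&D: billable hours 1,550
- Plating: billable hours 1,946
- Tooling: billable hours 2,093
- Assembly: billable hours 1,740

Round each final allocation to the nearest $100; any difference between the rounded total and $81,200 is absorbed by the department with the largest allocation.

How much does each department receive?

Total billable hours = 8,259.
Pro-rata amounts: Logistics 930/8,259 × $81,200 = 9,143.48; R&D 1,550/8,259 × $81,200 = 15,239.13; Plating 1,946/8,259 × $81,200 = 19,132.49; Tooling 2,093/8,259 × $81,200 = 20,577.75; Assembly 1,740/8,259 × $81,200 = 17,107.16.
After rounding ($100): Logistics $9,100; R&D $15,200; Plating $19,100; Tooling $20,600; Assembly $17,100. Sum = $81,100.
Difference $81,200 − $81,100 = +$100 applied to largest allocation (Tooling): Tooling becomes $20,700.

Logistics: $9,100 · R&D: $15,200 · Plating: $19,100 · Tooling: $20,700 · Assembly: $17,100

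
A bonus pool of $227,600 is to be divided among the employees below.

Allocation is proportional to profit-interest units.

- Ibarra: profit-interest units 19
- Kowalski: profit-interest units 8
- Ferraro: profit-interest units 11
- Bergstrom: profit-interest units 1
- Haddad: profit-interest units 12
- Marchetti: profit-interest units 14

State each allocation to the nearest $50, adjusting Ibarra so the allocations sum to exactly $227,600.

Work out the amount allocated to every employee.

Ibarra: $66,600 | Kowalski: $28,000 | Ferraro: $38,500 | Bergstrom: $3,500 | Haddad: $42,000 | Marchetti: $49,000

Combined profit-interest units = 65.
Unrounded shares: Ibarra 19/65 × $227,600 = 66,529.23; Kowalski 8/65 × $227,600 = 28,012.31; Ferraro 11/65 × $227,600 = 38,516.92; Bergstrom 1/65 × $227,600 = 3,501.54; Haddad 12/65 × $227,600 = 42,018.46; Marchetti 14/65 × $227,600 = 49,021.54.
At nearest $50: Ibarra $66,550; Kowalski $28,000; Ferraro $38,500; Bergstrom $3,500; Haddad $42,000; Marchetti $49,000. Sum = $227,550.
Difference $227,600 − $227,550 = +$50 applied to Ibarra: Ibarra becomes $66,600.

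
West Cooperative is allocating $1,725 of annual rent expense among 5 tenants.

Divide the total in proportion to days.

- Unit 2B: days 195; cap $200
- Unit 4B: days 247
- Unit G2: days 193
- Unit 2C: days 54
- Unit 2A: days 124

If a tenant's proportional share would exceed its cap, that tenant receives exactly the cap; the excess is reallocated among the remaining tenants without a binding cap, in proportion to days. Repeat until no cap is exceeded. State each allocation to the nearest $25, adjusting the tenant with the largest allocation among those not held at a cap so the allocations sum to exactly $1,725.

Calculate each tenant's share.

Unit 2B: $200 | Unit 4B: $625 | Unit G2: $475 | Unit 2C: $125 | Unit 2A: $300

Days total: 813.
Unconstrained shares: Unit 2B 413.75; Unit 4B 524.08; Unit G2 409.50; Unit 2C 114.58; Unit 2A 263.10.
Cap binds for Unit 2B ($200); balance $1,525 reallocated over remaining days 618.
Shares after redistribution: Unit 4B 609.51 → $600; Unit G2 476.25 → $475; Unit 2C 133.25 → $125; Unit 2A 305.99 → $300.
Rounding difference +$25 applied to Unit 4B → $625.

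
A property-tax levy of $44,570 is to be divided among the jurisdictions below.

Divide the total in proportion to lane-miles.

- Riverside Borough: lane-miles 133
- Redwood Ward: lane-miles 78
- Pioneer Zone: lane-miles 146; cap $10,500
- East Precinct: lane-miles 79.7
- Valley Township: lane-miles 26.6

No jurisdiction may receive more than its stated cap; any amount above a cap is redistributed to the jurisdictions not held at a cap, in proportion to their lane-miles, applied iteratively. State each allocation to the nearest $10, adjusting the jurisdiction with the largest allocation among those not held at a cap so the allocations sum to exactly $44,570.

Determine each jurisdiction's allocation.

Total lane-miles = 463.3.
Unconstrained shares: Riverside Borough 12,794.76; Redwood Ward 7,503.69; Pioneer Zone 14,045.37; East Precinct 7,667.23; Valley Township 2,558.95.
Cap binds for Pioneer Zone ($10,500); balance $34,070 reallocated over remaining lane-miles 317.3.
Shares after redistribution: Riverside Borough 14,280.84 → $14,280; Redwood Ward 8,375.23 → $8,380; East Precinct 8,557.77 → $8,560; Valley Township 2,856.17 → $2,860.
Rounding difference −$10 applied to Riverside Borough → $14,270.

Riverside Borough: $14,270 | Redwood Ward: $8,380 | Pioneer Zone: $10,500 | East Precinct: $8,560 | Valley Township: $2,860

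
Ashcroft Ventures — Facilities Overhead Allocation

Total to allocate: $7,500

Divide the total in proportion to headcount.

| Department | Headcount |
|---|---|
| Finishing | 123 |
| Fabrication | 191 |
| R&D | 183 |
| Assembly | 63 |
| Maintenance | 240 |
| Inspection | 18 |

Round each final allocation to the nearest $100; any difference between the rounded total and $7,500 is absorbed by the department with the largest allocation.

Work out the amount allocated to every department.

Finishing: $1,100 | Fabrication: $1,800 | R&D: $1,700 | Assembly: $600 | Maintenance: $2,100 | Inspection: $200

Sum of headcount: 818.
Pro-rata amounts: Finishing 123/818 × $7,500 = 1,127.75; Fabrication 191/818 × $7,500 = 1,751.22; R&D 183/818 × $7,500 = 1,677.87; Assembly 63/818 × $7,500 = 577.63; Maintenance 240/818 × $7,500 = 2,200.49; Inspection 18/818 × $7,500 = 165.04.
Rounded to nearest $100: Finishing $1,100; Fabrication $1,800; R&D $1,700; Assembly $600; Maintenance $2,200; Inspection $200. Sum = $7,600.
Difference $7,500 − $7,600 = −$100 applied to largest allocation (Maintenance): Maintenance becomes $2,100.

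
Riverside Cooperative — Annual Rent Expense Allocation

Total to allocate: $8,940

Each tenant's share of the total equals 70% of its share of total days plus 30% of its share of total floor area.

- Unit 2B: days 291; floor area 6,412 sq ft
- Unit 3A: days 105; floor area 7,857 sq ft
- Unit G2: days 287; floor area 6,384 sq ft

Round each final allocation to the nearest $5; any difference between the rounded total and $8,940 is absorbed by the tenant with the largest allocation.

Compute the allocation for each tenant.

Unit 2B: $3,500 | Unit 3A: $1,980 | Unit G2: $3,460

Totals — days 683, floor area 20,653.
Blended shares (70% days + 30% floor area): Unit 2B 0.3914; Unit 3A 0.2217; Unit G2 0.3869.
Pro-rata amounts: Unit 2B 3,498.96; Unit 3A 1,982.37; Unit G2 3,458.67.
After rounding ($5): Unit 2B $3,500; Unit 3A $1,980; Unit G2 $3,460. Sum = $8,940.
No rounding difference to absorb.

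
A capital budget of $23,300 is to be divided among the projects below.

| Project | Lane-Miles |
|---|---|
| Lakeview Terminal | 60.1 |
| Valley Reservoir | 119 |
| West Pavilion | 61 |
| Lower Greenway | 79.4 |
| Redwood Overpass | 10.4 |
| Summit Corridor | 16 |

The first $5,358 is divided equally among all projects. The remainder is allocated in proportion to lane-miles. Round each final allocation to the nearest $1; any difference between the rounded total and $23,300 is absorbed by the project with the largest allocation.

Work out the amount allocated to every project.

Lakeview Terminal: $4,010; Valley Reservoir: $7,066; West Pavilion: $4,057; Lower Greenway: $5,012; Redwood Overpass: $1,432; Summit Corridor: $1,723

First tranche $5,358 split equally: $893 each.
Remainder $17,942 by lane-miles (total 345.9): Lakeview Terminal 3,117.42 → $3,117; Valley Reservoir 6,172.59 → $6,173; West Pavilion 3,164.10 → $3,164; Lower Greenway 4,118.52 → $4,119; Redwood Overpass 539.45 → $539; Summit Corridor 829.93 → $830.
Totals: Lakeview Terminal $893 + $3,117 = $4,010; Valley Reservoir $893 + $6,173 = $7,066; West Pavilion $893 + $3,164 = $4,057; Lower Greenway $893 + $4,119 = $5,012; Redwood Overpass $893 + $539 = $1,432; Summit Corridor $893 + $830 = $1,723.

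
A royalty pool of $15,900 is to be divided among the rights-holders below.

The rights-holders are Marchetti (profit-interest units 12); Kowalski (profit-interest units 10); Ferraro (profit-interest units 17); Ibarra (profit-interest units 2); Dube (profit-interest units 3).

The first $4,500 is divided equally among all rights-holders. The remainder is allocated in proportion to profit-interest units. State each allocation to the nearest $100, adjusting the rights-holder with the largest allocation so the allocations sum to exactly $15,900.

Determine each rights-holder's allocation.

First tranche $4,500 split equally: $900 each.
Remainder $11,400 by profit-interest units (total 44): Marchetti 3,109.09 → $3,100; Kowalski 2,590.91 → $2,600; Ferraro 4,404.55 → $4,400; Ibarra 518.18 → $500; Dube 777.27 → $800.
Totals: Marchetti $900 + $3,100 = $4,000; Kowalski $900 + $2,600 = $3,500; Ferraro $900 + $4,400 = $5,300; Ibarra $900 + $500 = $1,400; Dube $900 + $800 = $1,700.

Marchetti: $4,000 · Kowalski: $3,500 · Ferraro: $5,300 · Ibarra: $1,400 · Dube: $1,700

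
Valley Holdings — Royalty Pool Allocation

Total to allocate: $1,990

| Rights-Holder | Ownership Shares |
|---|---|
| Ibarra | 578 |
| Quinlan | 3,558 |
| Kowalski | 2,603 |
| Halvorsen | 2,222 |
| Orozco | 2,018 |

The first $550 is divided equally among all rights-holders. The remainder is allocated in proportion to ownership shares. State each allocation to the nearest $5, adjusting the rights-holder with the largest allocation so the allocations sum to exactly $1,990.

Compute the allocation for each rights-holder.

Ibarra: $185; Quinlan: $580; Kowalski: $450; Halvorsen: $400; Orozco: $375

$550 shared equally gives $110 per rights-holder.
Remainder $1,440 by ownership shares (total 10,979): Ibarra 75.81 → $75; Quinlan 466.67 → $465; Kowalski 341.41 → $340; Halvorsen 291.44 → $290; Orozco 264.68 → $265.
Rounding difference +$5 on remainder applied to Quinlan.
Totals: Ibarra $110 + $75 = $185; Quinlan $110 + $470 = $580; Kowalski $110 + $340 = $450; Halvorsen $110 + $290 = $400; Orozco $110 + $265 = $375.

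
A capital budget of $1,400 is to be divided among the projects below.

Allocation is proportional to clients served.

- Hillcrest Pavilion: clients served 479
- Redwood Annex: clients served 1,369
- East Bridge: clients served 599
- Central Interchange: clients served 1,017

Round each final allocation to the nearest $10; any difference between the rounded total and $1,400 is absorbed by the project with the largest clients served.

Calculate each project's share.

Sum of clients served: 479 + 1,369 + 599 + 1,017 = 3,464.
Pro-rata amounts: Hillcrest Pavilion 193.59; Redwood Annex 553.29; East Bridge 242.09; Central Interchange 411.03.
After rounding ($10): Hillcrest Pavilion $190; Redwood Annex $550; East Bridge $240; Central Interchange $410. Sum = $1,390.
Difference $1,400 − $1,390 = +$10 applied to largest clients served (Redwood Annex): Redwood Annex becomes $560.

Hillcrest Pavilion: $190 | Redwood Annex: $560 | East Bridge: $240 | Central Interchange: $410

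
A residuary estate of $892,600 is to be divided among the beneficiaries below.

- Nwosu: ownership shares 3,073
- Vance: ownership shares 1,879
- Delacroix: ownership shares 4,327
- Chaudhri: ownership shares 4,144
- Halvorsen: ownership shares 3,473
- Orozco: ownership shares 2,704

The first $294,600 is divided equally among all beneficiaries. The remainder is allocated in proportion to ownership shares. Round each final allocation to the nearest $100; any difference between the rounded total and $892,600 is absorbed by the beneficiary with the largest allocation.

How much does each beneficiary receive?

Equal tier: $294,600 ÷ 6 = $49,100 apiece.
Remainder $598,000 by ownership shares (total 19,600): Nwosu 93,757.86 → $93,800; Vance 57,328.67 → $57,300; Delacroix 132,017.65 → $132,000; Chaudhri 126,434.29 → $126,400; Halvorsen 105,961.94 → $106,000; Orozco 82,499.59 → $82,500.
Totals: Nwosu $49,100 + $93,800 = $142,900; Vance $49,100 + $57,300 = $106,400; Delacroix $49,100 + $132,000 = $181,100; Chaudhri $49,100 + $126,400 = $175,500; Halvorsen $49,100 + $106,000 = $155,100; Orozco $49,100 + $82,500 = $131,600.

Nwosu: $142,900 | Vance: $106,400 | Delacroix: $181,100 | Chaudhri: $175,500 | Halvorsen: $155,100 | Orozco: $131,600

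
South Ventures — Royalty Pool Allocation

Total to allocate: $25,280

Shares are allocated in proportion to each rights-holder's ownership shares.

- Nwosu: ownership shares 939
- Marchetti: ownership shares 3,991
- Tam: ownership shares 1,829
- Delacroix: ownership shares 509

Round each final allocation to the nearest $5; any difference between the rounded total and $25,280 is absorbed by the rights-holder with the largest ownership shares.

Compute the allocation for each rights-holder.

Nwosu: $3,265; Marchetti: $13,885; Tam: $6,360; Delacroix: $1,770

Combined ownership shares = 7,268.
Pro-rata amounts: Nwosu 939/7,268 × $25,280 = 3,266.09; Marchetti 3,991/7,268 × $25,280 = 13,881.74; Tam 1,829/7,268 × $25,280 = 6,361.74; Delacroix 509/7,268 × $25,280 = 1,770.43.
After rounding ($5): Nwosu $3,265; Marchetti $13,880; Tam $6,360; Delacroix $1,770. Sum = $25,275.
Difference $25,280 − $25,275 = +$5 applied to largest ownership shares (Marchetti): Marchetti becomes $13,885.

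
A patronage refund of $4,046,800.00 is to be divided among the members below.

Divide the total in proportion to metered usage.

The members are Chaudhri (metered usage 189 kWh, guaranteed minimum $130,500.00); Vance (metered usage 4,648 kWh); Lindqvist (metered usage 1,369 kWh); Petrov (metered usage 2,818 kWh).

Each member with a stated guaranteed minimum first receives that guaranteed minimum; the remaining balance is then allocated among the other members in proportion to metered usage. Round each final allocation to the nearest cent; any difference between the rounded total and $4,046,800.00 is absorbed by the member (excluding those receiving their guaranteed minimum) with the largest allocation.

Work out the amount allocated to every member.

Chaudhri: $130,500.00 | Vance: $2,060,323.98 | Lindqvist: $606,838.11 | Petrov: $1,249,137.91

Guaranteed amounts: Chaudhri $130,500.00. Remaining pool $3,916,300.00.
Remaining pool split over remaining metered usage 8,835: Vance 2,060,323.9842 → $2,060,323.98; Lindqvist 606,838.1098 → $606,838.11; Petrov 1,249,137.9061 → $1,249,137.91.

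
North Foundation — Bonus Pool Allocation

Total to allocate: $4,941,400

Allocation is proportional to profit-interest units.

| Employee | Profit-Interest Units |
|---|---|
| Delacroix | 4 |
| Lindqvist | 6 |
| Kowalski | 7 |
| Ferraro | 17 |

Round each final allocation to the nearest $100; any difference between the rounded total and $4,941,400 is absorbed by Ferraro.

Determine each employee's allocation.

Total profit-interest units = 34.
Pro-rata amounts: Delacroix 4/34 × $4,941,400 = 581,341.18; Lindqvist 6/34 × $4,941,400 = 872,011.76; Kowalski 7/34 × $4,941,400 = 1,017,347.06; Ferraro 17/34 × $4,941,400 = 2,470,700.00.
Rounded to nearest $100: Delacroix $581,300; Lindqvist $872,000; Kowalski $1,017,300; Ferraro $2,470,700. Sum = $4,941,300.
Difference $4,941,400 − $4,941,300 = +$100 applied to Ferraro: Ferraro becomes $2,470,800.

Delacroix: $581,300 | Lindqvist: $872,000 | Kowalski: $1,017,300 | Ferraro: $2,470,800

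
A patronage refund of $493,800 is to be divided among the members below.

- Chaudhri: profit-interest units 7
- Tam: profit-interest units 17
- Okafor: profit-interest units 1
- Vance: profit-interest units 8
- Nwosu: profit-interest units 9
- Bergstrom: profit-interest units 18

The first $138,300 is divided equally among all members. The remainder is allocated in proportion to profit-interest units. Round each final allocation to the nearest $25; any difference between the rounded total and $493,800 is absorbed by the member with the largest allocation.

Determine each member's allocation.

Equal tier: $138,300 ÷ 6 = $23,050 apiece.
Remainder $355,500 by profit-interest units (total 60): Chaudhri 41,475.00 → $41,475; Tam 100,725.00 → $100,725; Okafor 5,925.00 → $5,925; Vance 47,400.00 → $47,400; Nwosu 53,325.00 → $53,325; Bergstrom 106,650.00 → $106,650.
Totals: Chaudhri $23,050 + $41,475 = $64,525; Tam $23,050 + $100,725 = $123,775; Okafor $23,050 + $5,925 = $28,975; Vance $23,050 + $47,400 = $70,450; Nwosu $23,050 + $53,325 = $76,375; Bergstrom $23,050 + $106,650 = $129,700.

Chaudhri: $64,525 · Tam: $123,775 · Okafor: $28,975 · Vance: $70,450 · Nwosu: $76,375 · Bergstrom: $129,700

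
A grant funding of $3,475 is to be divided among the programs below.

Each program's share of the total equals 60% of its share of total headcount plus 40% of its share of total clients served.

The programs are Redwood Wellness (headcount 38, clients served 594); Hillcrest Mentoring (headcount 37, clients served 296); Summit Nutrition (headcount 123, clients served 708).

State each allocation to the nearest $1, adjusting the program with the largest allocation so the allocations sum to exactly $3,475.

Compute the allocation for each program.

Redwood Wellness: $917 · Hillcrest Mentoring: $647 · Summit Nutrition: $1,911

Headcount total 198; clients served total 1,598.
Composite weights (60% headcount + 40% clients served): Redwood Wellness 0.2638; Hillcrest Mentoring 0.1862; Summit Nutrition 0.5499.
Pro-rata amounts: Redwood Wellness 916.83; Hillcrest Mentoring 647.09; Summit Nutrition 1,911.07.
After rounding ($1): Redwood Wellness $917; Hillcrest Mentoring $647; Summit Nutrition $1,911. Sum = $3,475.
Sum already equals the total — no adjustment.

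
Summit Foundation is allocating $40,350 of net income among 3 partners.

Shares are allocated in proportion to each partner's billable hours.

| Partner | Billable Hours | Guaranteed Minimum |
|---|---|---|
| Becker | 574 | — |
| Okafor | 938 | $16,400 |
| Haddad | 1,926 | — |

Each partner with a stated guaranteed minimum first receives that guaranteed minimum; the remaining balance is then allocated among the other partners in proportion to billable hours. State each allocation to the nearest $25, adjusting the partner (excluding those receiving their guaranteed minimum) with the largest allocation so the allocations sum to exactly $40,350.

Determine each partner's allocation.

Becker: $5,500 | Okafor: $16,400 | Haddad: $18,450

Guaranteed amounts: Okafor $16,400. Balance $23,950.
Balance split over remaining billable hours 2,500: Becker 5,498.92 → $5,500; Haddad 18,451.08 → $18,450.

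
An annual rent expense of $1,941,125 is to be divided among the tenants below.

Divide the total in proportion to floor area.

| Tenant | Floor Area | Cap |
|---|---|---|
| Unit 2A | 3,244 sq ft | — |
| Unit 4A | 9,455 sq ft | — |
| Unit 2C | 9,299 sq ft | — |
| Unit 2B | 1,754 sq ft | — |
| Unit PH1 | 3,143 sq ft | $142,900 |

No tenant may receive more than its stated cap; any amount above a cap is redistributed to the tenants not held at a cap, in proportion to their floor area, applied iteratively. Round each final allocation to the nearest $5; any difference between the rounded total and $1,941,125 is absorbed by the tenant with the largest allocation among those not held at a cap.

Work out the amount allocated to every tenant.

Sum of floor area: 26,895.
Proportional shares (ignoring caps): Unit 2A 234,133.09; Unit 4A 682,407.02; Unit 2C 671,147.85; Unit 2B 126,593.54; Unit PH1 226,843.50.
Capped: Unit PH1 ($142,900); balance $1,798,225 reallocated over remaining floor area 23,752.
Redistributed shares: Unit 2A 245,597.92 → $245,600; Unit 4A 715,822.56 → $715,825; Unit 2C 704,012.05 → $704,010; Unit 2B 132,792.47 → $132,790.

Unit 2A: $245,600 | Unit 4A: $715,825 | Unit 2C: $704,010 | Unit 2B: $132,790 | Unit PH1: $142,900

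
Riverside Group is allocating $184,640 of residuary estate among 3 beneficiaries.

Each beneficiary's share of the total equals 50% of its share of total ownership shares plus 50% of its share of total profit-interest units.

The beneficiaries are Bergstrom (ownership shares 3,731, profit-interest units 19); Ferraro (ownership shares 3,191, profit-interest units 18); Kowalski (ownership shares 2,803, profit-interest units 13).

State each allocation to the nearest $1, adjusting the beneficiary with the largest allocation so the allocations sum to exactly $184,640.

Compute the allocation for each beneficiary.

Bergstrom: $70,500; Ferraro: $63,528; Kowalski: $50,612

Totals — ownership shares 9,725, profit-interest units 50.
Blended shares (50% ownership shares + 50% profit-interest units): Bergstrom 0.3818; Ferraro 0.3441; Kowalski 0.2741.
Pro-rata amounts: Bergstrom 70,500.20; Ferraro 63,527.55; Kowalski 50,612.24.
Rounded to nearest $1: Bergstrom $70,500; Ferraro $63,528; Kowalski $50,612. Sum = $184,640.
Sum already equals the total — no adjustment.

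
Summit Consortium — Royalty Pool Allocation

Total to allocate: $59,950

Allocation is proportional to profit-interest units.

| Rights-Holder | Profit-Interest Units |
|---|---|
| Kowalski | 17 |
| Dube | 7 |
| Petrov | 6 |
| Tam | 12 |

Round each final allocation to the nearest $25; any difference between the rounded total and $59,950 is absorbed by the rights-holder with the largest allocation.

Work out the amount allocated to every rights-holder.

Sum of profit-interest units: 42.
Pro-rata amounts: Kowalski 17/42 × $59,950 = 24,265.48; Dube 7/42 × $59,950 = 9,991.67; Petrov 6/42 × $59,950 = 8,564.29; Tam 12/42 × $59,950 = 17,128.57.
After rounding ($25): Kowalski $24,275; Dube $10,000; Petrov $8,575; Tam $17,125. Sum = $59,975.
Difference $59,950 − $59,975 = −$25 applied to largest allocation (Kowalski): Kowalski becomes $24,250.

Kowalski: $24,250 | Dube: $10,000 | Petrov: $8,575 | Tam: $17,125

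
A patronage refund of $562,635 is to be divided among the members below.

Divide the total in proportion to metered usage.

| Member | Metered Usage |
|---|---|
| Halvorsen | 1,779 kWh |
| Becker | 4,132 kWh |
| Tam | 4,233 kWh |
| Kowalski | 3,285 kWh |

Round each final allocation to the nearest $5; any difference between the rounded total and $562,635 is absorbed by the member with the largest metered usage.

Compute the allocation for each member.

Combined metered usage = 1,779 + 4,132 + 4,233 + 3,285 = 13,429.
Raw shares: Halvorsen 74,534.79; Becker 173,118.46; Tam 177,350.06; Kowalski 137,631.69.
After rounding ($5): Halvorsen $74,535; Becker $173,120; Tam $177,350; Kowalski $137,630. Sum = $562,635.
No rounding difference to absorb.

Halvorsen: $74,535 | Becker: $173,120 | Tam: $177,350 | Kowalski: $137,630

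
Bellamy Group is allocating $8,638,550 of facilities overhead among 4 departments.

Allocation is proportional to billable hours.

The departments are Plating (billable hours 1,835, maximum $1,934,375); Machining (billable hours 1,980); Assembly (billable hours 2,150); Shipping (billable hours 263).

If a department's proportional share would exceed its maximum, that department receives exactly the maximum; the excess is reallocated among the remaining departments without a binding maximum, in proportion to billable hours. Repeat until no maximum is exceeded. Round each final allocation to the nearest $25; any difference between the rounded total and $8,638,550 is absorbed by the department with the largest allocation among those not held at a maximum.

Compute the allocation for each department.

Total billable hours = 6,228.
Proportional shares (ignoring caps): Plating 2,545,237.52; Machining 2,746,359.83; Assembly 2,982,158.40; Shipping 364,794.26.
Held at cap: Plating ($1,934,375); residual $6,704,175 reallocated over remaining billable hours 4,393.
Shares after redistribution: Machining 3,021,685.98 → $3,021,675; Assembly 3,281,123.66 → $3,281,125; Shipping 401,365.36 → $401,375.

Plating: $1,934,375; Machining: $3,021,675; Assembly: $3,281,125; Shipping: $401,375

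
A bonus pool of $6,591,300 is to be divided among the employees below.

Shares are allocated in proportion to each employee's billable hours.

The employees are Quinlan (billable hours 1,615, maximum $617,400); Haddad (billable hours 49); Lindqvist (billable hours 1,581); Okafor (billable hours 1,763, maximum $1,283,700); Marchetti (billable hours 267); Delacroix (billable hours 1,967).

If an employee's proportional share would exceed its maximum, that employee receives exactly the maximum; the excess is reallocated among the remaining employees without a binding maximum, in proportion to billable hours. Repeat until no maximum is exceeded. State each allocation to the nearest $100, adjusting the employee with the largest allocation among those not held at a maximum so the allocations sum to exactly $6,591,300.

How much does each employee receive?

Quinlan: $617,400; Haddad: $59,500; Lindqvist: $1,919,000; Okafor: $1,283,700; Marchetti: $324,100; Delacroix: $2,387,600

Total billable hours = 7,242.
Pro-rata shares before constraints: Quinlan 1,469,890.85; Haddad 44,597.31; Lindqvist 1,438,945.77; Okafor 1,604,592.92; Marchetti 243,009.82; Delacroix 1,790,263.34.
Capped: Quinlan ($617,400), Okafor ($1,283,700); remaining pool $4,690,200 reallocated over remaining billable hours 3,864.
Shares after redistribution: Haddad 59,477.17 → $59,500; Lindqvist 1,919,049.22 → $1,919,000; Marchetti 324,089.91 → $324,100; Delacroix 2,387,583.70 → $2,387,600.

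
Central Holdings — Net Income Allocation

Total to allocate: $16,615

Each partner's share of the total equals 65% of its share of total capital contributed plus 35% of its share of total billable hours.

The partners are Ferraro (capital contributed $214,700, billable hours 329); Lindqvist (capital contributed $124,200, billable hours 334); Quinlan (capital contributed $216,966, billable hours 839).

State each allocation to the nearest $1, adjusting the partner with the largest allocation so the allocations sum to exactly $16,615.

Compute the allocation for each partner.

Ferraro: $5,445; Lindqvist: $3,706; Quinlan: $7,464

Capital contributed total 555,866; billable hours total 1,502.
Combined weights (65% capital contributed + 35% billable hours): Ferraro 0.3277; Lindqvist 0.2231; Quinlan 0.4492.
Unrounded shares: Ferraro 5,445.12; Lindqvist 3,706.18; Quinlan 7,463.70.
Rounded to nearest $1: Ferraro $5,445; Lindqvist $3,706; Quinlan $7,464. Sum = $16,615.
Sum already equals the total — no adjustment.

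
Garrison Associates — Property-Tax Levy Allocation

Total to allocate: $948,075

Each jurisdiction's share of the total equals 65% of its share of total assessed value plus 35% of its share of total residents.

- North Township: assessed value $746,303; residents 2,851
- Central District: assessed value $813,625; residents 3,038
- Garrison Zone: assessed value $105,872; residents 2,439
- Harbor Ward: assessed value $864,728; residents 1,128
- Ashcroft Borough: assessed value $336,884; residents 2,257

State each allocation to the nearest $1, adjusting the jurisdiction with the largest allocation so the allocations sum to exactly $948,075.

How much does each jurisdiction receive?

North Township: $241,160 | Central District: $260,924 | Garrison Zone: $91,850 | Harbor Ward: $217,799 | Ashcroft Borough: $136,342

Assessed value total 2,867,412; residents total 11,713.
Composite weights (65% assessed value + 35% residents): North Township 0.2544; Central District 0.2752; Garrison Zone 0.0969; Harbor Ward 0.2297; Ashcroft Borough 0.1438.
Unrounded shares: North Township 241,159.51; Central District 260,925.66; Garrison Zone 91,849.68; Harbor Ward 217,798.63; Ashcroft Borough 136,341.52.
Rounded to nearest $1: North Township $241,160; Central District $260,926; Garrison Zone $91,850; Harbor Ward $217,799; Ashcroft Borough $136,342. Sum = $948,077.
Difference $948,075 − $948,077 = −$2 applied to largest allocation (Central District): Central District becomes $260,924.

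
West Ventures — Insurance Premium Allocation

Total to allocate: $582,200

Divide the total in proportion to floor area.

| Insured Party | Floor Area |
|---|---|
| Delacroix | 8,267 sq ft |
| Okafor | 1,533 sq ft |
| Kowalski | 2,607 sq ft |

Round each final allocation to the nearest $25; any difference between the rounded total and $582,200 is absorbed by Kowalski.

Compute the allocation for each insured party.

Delacroix: $387,925 | Okafor: $71,925 | Kowalski: $122,350

Sum of floor area: 12,407.
Proportional shares: Delacroix 8,267/12,407 × $582,200 = 387,929.99; Okafor 1,533/12,407 × $582,200 = 71,936.21; Kowalski 2,607/12,407 × $582,200 = 122,333.80.
At nearest $25: Delacroix $387,925; Okafor $71,925; Kowalski $122,325. Sum = $582,175.
Difference $582,200 − $582,175 = +$25 applied to Kowalski: Kowalski becomes $122,350.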